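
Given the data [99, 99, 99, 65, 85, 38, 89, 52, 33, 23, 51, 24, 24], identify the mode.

99

Step 1: Count the frequency of each value:
  23: appears 1 time(s)
  24: appears 2 time(s)
  33: appears 1 time(s)
  38: appears 1 time(s)
  51: appears 1 time(s)
  52: appears 1 time(s)
  65: appears 1 time(s)
  85: appears 1 time(s)
  89: appears 1 time(s)
  99: appears 3 time(s)
Step 2: The value 99 appears most frequently (3 times).
Step 3: Mode = 99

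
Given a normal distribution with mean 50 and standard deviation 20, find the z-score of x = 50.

0

Step 1: Recall the z-score formula: z = (x - mu) / sigma
Step 2: Substitute values: z = (50 - 50) / 20
Step 3: z = 0 / 20 = 0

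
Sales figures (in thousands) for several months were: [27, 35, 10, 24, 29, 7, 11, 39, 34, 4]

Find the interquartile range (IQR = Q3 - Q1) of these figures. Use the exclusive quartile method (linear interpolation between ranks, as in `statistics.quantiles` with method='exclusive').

25

Step 1: Sort the data: [4, 7, 10, 11, 24, 27, 29, 34, 35, 39]
Step 2: n = 10
Step 3: Using the exclusive quartile method:
  Q1 = 9.25
  Q2 (median) = 25.5
  Q3 = 34.25
  IQR = Q3 - Q1 = 34.25 - 9.25 = 25
Step 4: IQR = 25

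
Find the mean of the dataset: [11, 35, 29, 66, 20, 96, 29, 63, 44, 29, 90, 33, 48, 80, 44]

47.8

Step 1: Sum all values: 11 + 35 + 29 + 66 + 20 + 96 + 29 + 63 + 44 + 29 + 90 + 33 + 48 + 80 + 44 = 717
Step 2: Count the number of values: n = 15
Step 3: Mean = sum / n = 717 / 15 = 47.8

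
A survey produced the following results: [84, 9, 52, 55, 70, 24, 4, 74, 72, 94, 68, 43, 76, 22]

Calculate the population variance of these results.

766.3724

Step 1: Compute the mean: (84 + 9 + 52 + 55 + 70 + 24 + 4 + 74 + 72 + 94 + 68 + 43 + 76 + 22) / 14 = 53.3571
Step 2: Compute squared deviations from the mean:
  (84 - 53.3571)^2 = 938.9847
  (9 - 53.3571)^2 = 1967.5561
  (52 - 53.3571)^2 = 1.8418
  (55 - 53.3571)^2 = 2.699
  (70 - 53.3571)^2 = 276.9847
  (24 - 53.3571)^2 = 861.8418
  (4 - 53.3571)^2 = 2436.1276
  (74 - 53.3571)^2 = 426.1276
  (72 - 53.3571)^2 = 347.5561
  (94 - 53.3571)^2 = 1651.8418
  (68 - 53.3571)^2 = 214.4133
  (43 - 53.3571)^2 = 107.2704
  (76 - 53.3571)^2 = 512.699
  (22 - 53.3571)^2 = 983.2704
Step 3: Sum of squared deviations = 10729.2143
Step 4: Population variance = 10729.2143 / 14 = 766.3724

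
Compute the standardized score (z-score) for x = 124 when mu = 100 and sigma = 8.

3

Step 1: Recall the z-score formula: z = (x - mu) / sigma
Step 2: Substitute values: z = (124 - 100) / 8
Step 3: z = 24 / 8 = 3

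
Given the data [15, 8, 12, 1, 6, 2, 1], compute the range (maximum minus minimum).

14

Step 1: Identify the maximum value: max = 15
Step 2: Identify the minimum value: min = 1
Step 3: Range = max - min = 15 - 1 = 14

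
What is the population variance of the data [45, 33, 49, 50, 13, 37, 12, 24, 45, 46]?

188.24

Step 1: Compute the mean: (45 + 33 + 49 + 50 + 13 + 37 + 12 + 24 + 45 + 46) / 10 = 35.4
Step 2: Compute squared deviations from the mean:
  (45 - 35.4)^2 = 92.16
  (33 - 35.4)^2 = 5.76
  (49 - 35.4)^2 = 184.96
  (50 - 35.4)^2 = 213.16
  (13 - 35.4)^2 = 501.76
  (37 - 35.4)^2 = 2.56
  (12 - 35.4)^2 = 547.56
  (24 - 35.4)^2 = 129.96
  (45 - 35.4)^2 = 92.16
  (46 - 35.4)^2 = 112.36
Step 3: Sum of squared deviations = 1882.4
Step 4: Population variance = 1882.4 / 10 = 188.24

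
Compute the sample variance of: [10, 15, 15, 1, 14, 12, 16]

27.1429

Step 1: Compute the mean: (10 + 15 + 15 + 1 + 14 + 12 + 16) / 7 = 11.8571
Step 2: Compute squared deviations from the mean:
  (10 - 11.8571)^2 = 3.449
  (15 - 11.8571)^2 = 9.8776
  (15 - 11.8571)^2 = 9.8776
  (1 - 11.8571)^2 = 117.8776
  (14 - 11.8571)^2 = 4.5918
  (12 - 11.8571)^2 = 0.0204
  (16 - 11.8571)^2 = 17.1633
Step 3: Sum of squared deviations = 162.8571
Step 4: Sample variance = 162.8571 / 6 = 27.1429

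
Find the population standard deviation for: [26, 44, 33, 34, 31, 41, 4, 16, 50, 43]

13.2348

Step 1: Compute the mean: 32.2
Step 2: Sum of squared deviations from the mean: 1751.6
Step 3: Population variance = 1751.6 / 10 = 175.16
Step 4: Standard deviation = sqrt(175.16) = 13.2348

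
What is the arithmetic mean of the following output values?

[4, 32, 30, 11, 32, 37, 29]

25

Step 1: Sum all values: 4 + 32 + 30 + 11 + 32 + 37 + 29 = 175
Step 2: Count the number of values: n = 7
Step 3: Mean = sum / n = 175 / 7 = 25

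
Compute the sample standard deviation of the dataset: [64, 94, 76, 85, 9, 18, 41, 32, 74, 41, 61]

27.8153

Step 1: Compute the mean: 54.0909
Step 2: Sum of squared deviations from the mean: 7736.9091
Step 3: Sample variance = 7736.9091 / 10 = 773.6909
Step 4: Standard deviation = sqrt(773.6909) = 27.8153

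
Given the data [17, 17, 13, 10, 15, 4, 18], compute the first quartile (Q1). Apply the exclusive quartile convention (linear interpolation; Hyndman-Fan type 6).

10

Step 1: Sort the data: [4, 10, 13, 15, 17, 17, 18]
Step 2: n = 7
Step 3: Using the exclusive quartile method:
  Q1 = 10
  Q2 (median) = 15
  Q3 = 17
  IQR = Q3 - Q1 = 17 - 10 = 7
Step 4: Q1 = 10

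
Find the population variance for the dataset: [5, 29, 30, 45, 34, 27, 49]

175.0612

Step 1: Compute the mean: (5 + 29 + 30 + 45 + 34 + 27 + 49) / 7 = 31.2857
Step 2: Compute squared deviations from the mean:
  (5 - 31.2857)^2 = 690.9388
  (29 - 31.2857)^2 = 5.2245
  (30 - 31.2857)^2 = 1.6531
  (45 - 31.2857)^2 = 188.0816
  (34 - 31.2857)^2 = 7.3673
  (27 - 31.2857)^2 = 18.3673
  (49 - 31.2857)^2 = 313.7959
Step 3: Sum of squared deviations = 1225.4286
Step 4: Population variance = 1225.4286 / 7 = 175.0612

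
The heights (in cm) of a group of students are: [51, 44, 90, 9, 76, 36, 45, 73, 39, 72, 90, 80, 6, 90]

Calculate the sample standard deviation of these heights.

28.6307

Step 1: Compute the mean: 57.2143
Step 2: Sum of squared deviations from the mean: 10656.3571
Step 3: Sample variance = 10656.3571 / 13 = 819.7198
Step 4: Standard deviation = sqrt(819.7198) = 28.6307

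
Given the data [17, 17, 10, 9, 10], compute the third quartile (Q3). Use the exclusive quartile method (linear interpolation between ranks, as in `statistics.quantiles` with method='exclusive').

17

Step 1: Sort the data: [9, 10, 10, 17, 17]
Step 2: n = 5
Step 3: Using the exclusive quartile method:
  Q1 = 9.5
  Q2 (median) = 10
  Q3 = 17
  IQR = Q3 - Q1 = 17 - 9.5 = 7.5
Step 4: Q3 = 17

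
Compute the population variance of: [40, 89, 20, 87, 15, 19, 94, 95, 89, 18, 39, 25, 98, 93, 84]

1135.6889

Step 1: Compute the mean: (40 + 89 + 20 + 87 + 15 + 19 + 94 + 95 + 89 + 18 + 39 + 25 + 98 + 93 + 84) / 15 = 60.3333
Step 2: Compute squared deviations from the mean:
  (40 - 60.3333)^2 = 413.4444
  (89 - 60.3333)^2 = 821.7778
  (20 - 60.3333)^2 = 1626.7778
  (87 - 60.3333)^2 = 711.1111
  (15 - 60.3333)^2 = 2055.1111
  (19 - 60.3333)^2 = 1708.4444
  (94 - 60.3333)^2 = 1133.4444
  (95 - 60.3333)^2 = 1201.7778
  (89 - 60.3333)^2 = 821.7778
  (18 - 60.3333)^2 = 1792.1111
  (39 - 60.3333)^2 = 455.1111
  (25 - 60.3333)^2 = 1248.4444
  (98 - 60.3333)^2 = 1418.7778
  (93 - 60.3333)^2 = 1067.1111
  (84 - 60.3333)^2 = 560.1111
Step 3: Sum of squared deviations = 17035.3333
Step 4: Population variance = 17035.3333 / 15 = 1135.6889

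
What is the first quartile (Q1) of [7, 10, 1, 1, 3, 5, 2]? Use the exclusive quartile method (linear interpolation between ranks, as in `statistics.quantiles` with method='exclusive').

1

Step 1: Sort the data: [1, 1, 2, 3, 5, 7, 10]
Step 2: n = 7
Step 3: Using the exclusive quartile method:
  Q1 = 1
  Q2 (median) = 3
  Q3 = 7
  IQR = Q3 - Q1 = 7 - 1 = 6
Step 4: Q1 = 1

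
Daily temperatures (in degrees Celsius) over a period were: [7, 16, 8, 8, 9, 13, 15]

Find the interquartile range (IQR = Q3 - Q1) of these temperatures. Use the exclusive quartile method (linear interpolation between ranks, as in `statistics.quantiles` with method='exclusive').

7

Step 1: Sort the data: [7, 8, 8, 9, 13, 15, 16]
Step 2: n = 7
Step 3: Using the exclusive quartile method:
  Q1 = 8
  Q2 (median) = 9
  Q3 = 15
  IQR = Q3 - Q1 = 15 - 8 = 7
Step 4: IQR = 7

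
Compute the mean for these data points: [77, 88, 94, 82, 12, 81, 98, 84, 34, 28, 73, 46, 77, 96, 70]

69.3333

Step 1: Sum all values: 77 + 88 + 94 + 82 + 12 + 81 + 98 + 84 + 34 + 28 + 73 + 46 + 77 + 96 + 70 = 1040
Step 2: Count the number of values: n = 15
Step 3: Mean = sum / n = 1040 / 15 = 69.3333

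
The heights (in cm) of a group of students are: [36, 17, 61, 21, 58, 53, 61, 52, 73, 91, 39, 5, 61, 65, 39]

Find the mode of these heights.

61

Step 1: Count the frequency of each value:
  5: appears 1 time(s)
  17: appears 1 time(s)
  21: appears 1 time(s)
  36: appears 1 time(s)
  39: appears 2 time(s)
  52: appears 1 time(s)
  53: appears 1 time(s)
  58: appears 1 time(s)
  61: appears 3 time(s)
  65: appears 1 time(s)
  73: appears 1 time(s)
  91: appears 1 time(s)
Step 2: The value 61 appears most frequently (3 times).
Step 3: Mode = 61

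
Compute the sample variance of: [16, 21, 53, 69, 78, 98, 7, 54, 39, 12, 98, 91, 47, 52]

984.2692

Step 1: Compute the mean: (16 + 21 + 53 + 69 + 78 + 98 + 7 + 54 + 39 + 12 + 98 + 91 + 47 + 52) / 14 = 52.5
Step 2: Compute squared deviations from the mean:
  (16 - 52.5)^2 = 1332.25
  (21 - 52.5)^2 = 992.25
  (53 - 52.5)^2 = 0.25
  (69 - 52.5)^2 = 272.25
  (78 - 52.5)^2 = 650.25
  (98 - 52.5)^2 = 2070.25
  (7 - 52.5)^2 = 2070.25
  (54 - 52.5)^2 = 2.25
  (39 - 52.5)^2 = 182.25
  (12 - 52.5)^2 = 1640.25
  (98 - 52.5)^2 = 2070.25
  (91 - 52.5)^2 = 1482.25
  (47 - 52.5)^2 = 30.25
  (52 - 52.5)^2 = 0.25
Step 3: Sum of squared deviations = 12795.5
Step 4: Sample variance = 12795.5 / 13 = 984.2692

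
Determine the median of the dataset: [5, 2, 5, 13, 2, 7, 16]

5

Step 1: Sort the data in ascending order: [2, 2, 5, 5, 7, 13, 16]
Step 2: The number of values is n = 7.
Step 3: Since n is odd, the median is the middle value at position 4: 5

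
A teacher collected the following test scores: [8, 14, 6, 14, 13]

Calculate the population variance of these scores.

11.2

Step 1: Compute the mean: (8 + 14 + 6 + 14 + 13) / 5 = 11
Step 2: Compute squared deviations from the mean:
  (8 - 11)^2 = 9
  (14 - 11)^2 = 9
  (6 - 11)^2 = 25
  (14 - 11)^2 = 9
  (13 - 11)^2 = 4
Step 3: Sum of squared deviations = 56
Step 4: Population variance = 56 / 5 = 11.2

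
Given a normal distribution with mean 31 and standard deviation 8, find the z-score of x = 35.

0.5

Step 1: Recall the z-score formula: z = (x - mu) / sigma
Step 2: Substitute values: z = (35 - 31) / 8
Step 3: z = 4 / 8 = 0.5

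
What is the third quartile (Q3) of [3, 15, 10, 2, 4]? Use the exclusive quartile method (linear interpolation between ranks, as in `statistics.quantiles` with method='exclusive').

12.5

Step 1: Sort the data: [2, 3, 4, 10, 15]
Step 2: n = 5
Step 3: Using the exclusive quartile method:
  Q1 = 2.5
  Q2 (median) = 4
  Q3 = 12.5
  IQR = Q3 - Q1 = 12.5 - 2.5 = 10
Step 4: Q3 = 12.5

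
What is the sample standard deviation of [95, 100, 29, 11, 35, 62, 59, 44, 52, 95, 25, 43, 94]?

30.1832

Step 1: Compute the mean: 57.2308
Step 2: Sum of squared deviations from the mean: 10932.3077
Step 3: Sample variance = 10932.3077 / 12 = 911.0256
Step 4: Standard deviation = sqrt(911.0256) = 30.1832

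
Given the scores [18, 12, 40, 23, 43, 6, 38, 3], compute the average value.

22.875

Step 1: Sum all values: 18 + 12 + 40 + 23 + 43 + 6 + 38 + 3 = 183
Step 2: Count the number of values: n = 8
Step 3: Mean = sum / n = 183 / 8 = 22.875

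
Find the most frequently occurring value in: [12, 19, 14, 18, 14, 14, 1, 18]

14

Step 1: Count the frequency of each value:
  1: appears 1 time(s)
  12: appears 1 time(s)
  14: appears 3 time(s)
  18: appears 2 time(s)
  19: appears 1 time(s)
Step 2: The value 14 appears most frequently (3 times).
Step 3: Mode = 14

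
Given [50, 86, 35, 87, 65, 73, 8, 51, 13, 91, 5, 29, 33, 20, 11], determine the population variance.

870.56

Step 1: Compute the mean: (50 + 86 + 35 + 87 + 65 + 73 + 8 + 51 + 13 + 91 + 5 + 29 + 33 + 20 + 11) / 15 = 43.8
Step 2: Compute squared deviations from the mean:
  (50 - 43.8)^2 = 38.44
  (86 - 43.8)^2 = 1780.84
  (35 - 43.8)^2 = 77.44
  (87 - 43.8)^2 = 1866.24
  (65 - 43.8)^2 = 449.44
  (73 - 43.8)^2 = 852.64
  (8 - 43.8)^2 = 1281.64
  (51 - 43.8)^2 = 51.84
  (13 - 43.8)^2 = 948.64
  (91 - 43.8)^2 = 2227.84
  (5 - 43.8)^2 = 1505.44
  (29 - 43.8)^2 = 219.04
  (33 - 43.8)^2 = 116.64
  (20 - 43.8)^2 = 566.44
  (11 - 43.8)^2 = 1075.84
Step 3: Sum of squared deviations = 13058.4
Step 4: Population variance = 13058.4 / 15 = 870.56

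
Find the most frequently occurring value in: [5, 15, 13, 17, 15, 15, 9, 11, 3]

15

Step 1: Count the frequency of each value:
  3: appears 1 time(s)
  5: appears 1 time(s)
  9: appears 1 time(s)
  11: appears 1 time(s)
  13: appears 1 time(s)
  15: appears 3 time(s)
  17: appears 1 time(s)
Step 2: The value 15 appears most frequently (3 times).
Step 3: Mode = 15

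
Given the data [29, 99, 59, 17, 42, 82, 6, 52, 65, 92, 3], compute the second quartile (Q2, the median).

52

Step 1: Sort the data: [3, 6, 17, 29, 42, 52, 59, 65, 82, 92, 99]
Step 2: n = 11
Step 3: Q2 is the median. Since n is odd, it is the middle value at position 6: 52
Step 4: Q2 = 52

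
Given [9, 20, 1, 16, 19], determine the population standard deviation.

7.1274

Step 1: Compute the mean: 13
Step 2: Sum of squared deviations from the mean: 254
Step 3: Population variance = 254 / 5 = 50.8
Step 4: Standard deviation = sqrt(50.8) = 7.1274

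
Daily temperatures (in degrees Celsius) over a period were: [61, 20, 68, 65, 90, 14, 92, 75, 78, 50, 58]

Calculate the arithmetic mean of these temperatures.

61

Step 1: Sum all values: 61 + 20 + 68 + 65 + 90 + 14 + 92 + 75 + 78 + 50 + 58 = 671
Step 2: Count the number of values: n = 11
Step 3: Mean = sum / n = 671 / 11 = 61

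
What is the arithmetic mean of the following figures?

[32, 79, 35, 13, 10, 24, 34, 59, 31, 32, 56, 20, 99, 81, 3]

40.5333

Step 1: Sum all values: 32 + 79 + 35 + 13 + 10 + 24 + 34 + 59 + 31 + 32 + 56 + 20 + 99 + 81 + 3 = 608
Step 2: Count the number of values: n = 15
Step 3: Mean = sum / n = 608 / 15 = 40.5333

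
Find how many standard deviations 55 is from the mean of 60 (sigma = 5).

-1

Step 1: Recall the z-score formula: z = (x - mu) / sigma
Step 2: Substitute values: z = (55 - 60) / 5
Step 3: z = -5 / 5 = -1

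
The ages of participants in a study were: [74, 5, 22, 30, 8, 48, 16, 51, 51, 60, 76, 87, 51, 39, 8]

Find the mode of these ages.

51

Step 1: Count the frequency of each value:
  5: appears 1 time(s)
  8: appears 2 time(s)
  16: appears 1 time(s)
  22: appears 1 time(s)
  30: appears 1 time(s)
  39: appears 1 time(s)
  48: appears 1 time(s)
  51: appears 3 time(s)
  60: appears 1 time(s)
  74: appears 1 time(s)
  76: appears 1 time(s)
  87: appears 1 time(s)
Step 2: The value 51 appears most frequently (3 times).
Step 3: Mode = 51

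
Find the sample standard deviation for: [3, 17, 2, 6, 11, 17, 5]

6.3434

Step 1: Compute the mean: 8.7143
Step 2: Sum of squared deviations from the mean: 241.4286
Step 3: Sample variance = 241.4286 / 6 = 40.2381
Step 4: Standard deviation = sqrt(40.2381) = 6.3434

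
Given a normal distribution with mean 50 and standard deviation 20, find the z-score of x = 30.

-1

Step 1: Recall the z-score formula: z = (x - mu) / sigma
Step 2: Substitute values: z = (30 - 50) / 20
Step 3: z = -20 / 20 = -1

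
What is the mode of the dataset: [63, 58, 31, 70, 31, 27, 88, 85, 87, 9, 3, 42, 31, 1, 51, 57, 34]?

31

Step 1: Count the frequency of each value:
  1: appears 1 time(s)
  3: appears 1 time(s)
  9: appears 1 time(s)
  27: appears 1 time(s)
  31: appears 3 time(s)
  34: appears 1 time(s)
  42: appears 1 time(s)
  51: appears 1 time(s)
  57: appears 1 time(s)
  58: appears 1 time(s)
  63: appears 1 time(s)
  70: appears 1 time(s)
  85: appears 1 time(s)
  87: appears 1 time(s)
  88: appears 1 time(s)
Step 2: The value 31 appears most frequently (3 times).
Step 3: Mode = 31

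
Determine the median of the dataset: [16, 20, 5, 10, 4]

10

Step 1: Sort the data in ascending order: [4, 5, 10, 16, 20]
Step 2: The number of values is n = 5.
Step 3: Since n is odd, the median is the middle value at position 3: 10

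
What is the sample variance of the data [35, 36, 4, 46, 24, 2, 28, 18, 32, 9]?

218.9333

Step 1: Compute the mean: (35 + 36 + 4 + 46 + 24 + 2 + 28 + 18 + 32 + 9) / 10 = 23.4
Step 2: Compute squared deviations from the mean:
  (35 - 23.4)^2 = 134.56
  (36 - 23.4)^2 = 158.76
  (4 - 23.4)^2 = 376.36
  (46 - 23.4)^2 = 510.76
  (24 - 23.4)^2 = 0.36
  (2 - 23.4)^2 = 457.96
  (28 - 23.4)^2 = 21.16
  (18 - 23.4)^2 = 29.16
  (32 - 23.4)^2 = 73.96
  (9 - 23.4)^2 = 207.36
Step 3: Sum of squared deviations = 1970.4
Step 4: Sample variance = 1970.4 / 9 = 218.9333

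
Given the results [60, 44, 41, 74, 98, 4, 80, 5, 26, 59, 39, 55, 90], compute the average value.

51.9231

Step 1: Sum all values: 60 + 44 + 41 + 74 + 98 + 4 + 80 + 5 + 26 + 59 + 39 + 55 + 90 = 675
Step 2: Count the number of values: n = 13
Step 3: Mean = sum / n = 675 / 13 = 51.9231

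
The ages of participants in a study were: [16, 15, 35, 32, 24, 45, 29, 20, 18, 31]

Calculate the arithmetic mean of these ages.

26.5

Step 1: Sum all values: 16 + 15 + 35 + 32 + 24 + 45 + 29 + 20 + 18 + 31 = 265
Step 2: Count the number of values: n = 10
Step 3: Mean = sum / n = 265 / 10 = 26.5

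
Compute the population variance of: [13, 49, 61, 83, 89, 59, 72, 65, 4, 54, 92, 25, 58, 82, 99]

753.2889

Step 1: Compute the mean: (13 + 49 + 61 + 83 + 89 + 59 + 72 + 65 + 4 + 54 + 92 + 25 + 58 + 82 + 99) / 15 = 60.3333
Step 2: Compute squared deviations from the mean:
  (13 - 60.3333)^2 = 2240.4444
  (49 - 60.3333)^2 = 128.4444
  (61 - 60.3333)^2 = 0.4444
  (83 - 60.3333)^2 = 513.7778
  (89 - 60.3333)^2 = 821.7778
  (59 - 60.3333)^2 = 1.7778
  (72 - 60.3333)^2 = 136.1111
  (65 - 60.3333)^2 = 21.7778
  (4 - 60.3333)^2 = 3173.4444
  (54 - 60.3333)^2 = 40.1111
  (92 - 60.3333)^2 = 1002.7778
  (25 - 60.3333)^2 = 1248.4444
  (58 - 60.3333)^2 = 5.4444
  (82 - 60.3333)^2 = 469.4444
  (99 - 60.3333)^2 = 1495.1111
Step 3: Sum of squared deviations = 11299.3333
Step 4: Population variance = 11299.3333 / 15 = 753.2889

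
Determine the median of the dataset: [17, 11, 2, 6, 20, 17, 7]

11

Step 1: Sort the data in ascending order: [2, 6, 7, 11, 17, 17, 20]
Step 2: The number of values is n = 7.
Step 3: Since n is odd, the median is the middle value at position 4: 11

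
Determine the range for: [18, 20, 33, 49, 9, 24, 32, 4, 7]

45

Step 1: Identify the maximum value: max = 49
Step 2: Identify the minimum value: min = 4
Step 3: Range = max - min = 49 - 4 = 45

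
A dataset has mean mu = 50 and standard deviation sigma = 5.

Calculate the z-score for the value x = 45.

-1

Step 1: Recall the z-score formula: z = (x - mu) / sigma
Step 2: Substitute values: z = (45 - 50) / 5
Step 3: z = -5 / 5 = -1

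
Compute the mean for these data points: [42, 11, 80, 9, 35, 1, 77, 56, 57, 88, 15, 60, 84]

47.3077

Step 1: Sum all values: 42 + 11 + 80 + 9 + 35 + 1 + 77 + 56 + 57 + 88 + 15 + 60 + 84 = 615
Step 2: Count the number of values: n = 13
Step 3: Mean = sum / n = 615 / 13 = 47.3077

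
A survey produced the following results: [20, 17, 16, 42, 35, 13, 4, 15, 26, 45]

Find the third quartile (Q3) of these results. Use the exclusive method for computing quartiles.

36.75

Step 1: Sort the data: [4, 13, 15, 16, 17, 20, 26, 35, 42, 45]
Step 2: n = 10
Step 3: Using the exclusive quartile method:
  Q1 = 14.5
  Q2 (median) = 18.5
  Q3 = 36.75
  IQR = Q3 - Q1 = 36.75 - 14.5 = 22.25
Step 4: Q3 = 36.75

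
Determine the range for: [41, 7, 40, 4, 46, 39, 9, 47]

43

Step 1: Identify the maximum value: max = 47
Step 2: Identify the minimum value: min = 4
Step 3: Range = max - min = 47 - 4 = 43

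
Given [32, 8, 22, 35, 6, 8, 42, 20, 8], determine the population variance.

164.9877

Step 1: Compute the mean: (32 + 8 + 22 + 35 + 6 + 8 + 42 + 20 + 8) / 9 = 20.1111
Step 2: Compute squared deviations from the mean:
  (32 - 20.1111)^2 = 141.3457
  (8 - 20.1111)^2 = 146.679
  (22 - 20.1111)^2 = 3.5679
  (35 - 20.1111)^2 = 221.679
  (6 - 20.1111)^2 = 199.1235
  (8 - 20.1111)^2 = 146.679
  (42 - 20.1111)^2 = 479.1235
  (20 - 20.1111)^2 = 0.0123
  (8 - 20.1111)^2 = 146.679
Step 3: Sum of squared deviations = 1484.8889
Step 4: Population variance = 1484.8889 / 9 = 164.9877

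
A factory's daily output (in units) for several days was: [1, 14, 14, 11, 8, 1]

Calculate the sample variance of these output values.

35.7667

Step 1: Compute the mean: (1 + 14 + 14 + 11 + 8 + 1) / 6 = 8.1667
Step 2: Compute squared deviations from the mean:
  (1 - 8.1667)^2 = 51.3611
  (14 - 8.1667)^2 = 34.0278
  (14 - 8.1667)^2 = 34.0278
  (11 - 8.1667)^2 = 8.0278
  (8 - 8.1667)^2 = 0.0278
  (1 - 8.1667)^2 = 51.3611
Step 3: Sum of squared deviations = 178.8333
Step 4: Sample variance = 178.8333 / 5 = 35.7667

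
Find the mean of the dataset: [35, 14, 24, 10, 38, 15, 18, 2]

19.5

Step 1: Sum all values: 35 + 14 + 24 + 10 + 38 + 15 + 18 + 2 = 156
Step 2: Count the number of values: n = 8
Step 3: Mean = sum / n = 156 / 8 = 19.5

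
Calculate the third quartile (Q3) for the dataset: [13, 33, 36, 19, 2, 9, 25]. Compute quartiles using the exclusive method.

33

Step 1: Sort the data: [2, 9, 13, 19, 25, 33, 36]
Step 2: n = 7
Step 3: Using the exclusive quartile method:
  Q1 = 9
  Q2 (median) = 19
  Q3 = 33
  IQR = Q3 - Q1 = 33 - 9 = 24
Step 4: Q3 = 33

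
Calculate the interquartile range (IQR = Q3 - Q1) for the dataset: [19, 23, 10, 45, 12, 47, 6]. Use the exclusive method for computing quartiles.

35

Step 1: Sort the data: [6, 10, 12, 19, 23, 45, 47]
Step 2: n = 7
Step 3: Using the exclusive quartile method:
  Q1 = 10
  Q2 (median) = 19
  Q3 = 45
  IQR = Q3 - Q1 = 45 - 10 = 35
Step 4: IQR = 35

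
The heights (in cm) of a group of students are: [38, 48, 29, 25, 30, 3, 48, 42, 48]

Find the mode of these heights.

48

Step 1: Count the frequency of each value:
  3: appears 1 time(s)
  25: appears 1 time(s)
  29: appears 1 time(s)
  30: appears 1 time(s)
  38: appears 1 time(s)
  42: appears 1 time(s)
  48: appears 3 time(s)
Step 2: The value 48 appears most frequently (3 times).
Step 3: Mode = 48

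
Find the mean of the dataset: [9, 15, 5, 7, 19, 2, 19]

10.8571

Step 1: Sum all values: 9 + 15 + 5 + 7 + 19 + 2 + 19 = 76
Step 2: Count the number of values: n = 7
Step 3: Mean = sum / n = 76 / 7 = 10.8571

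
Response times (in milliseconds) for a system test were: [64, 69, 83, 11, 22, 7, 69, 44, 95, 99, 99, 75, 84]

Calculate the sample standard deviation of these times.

32.3467

Step 1: Compute the mean: 63.1538
Step 2: Sum of squared deviations from the mean: 12555.6923
Step 3: Sample variance = 12555.6923 / 12 = 1046.3077
Step 4: Standard deviation = sqrt(1046.3077) = 32.3467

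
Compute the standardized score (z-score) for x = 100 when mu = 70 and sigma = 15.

2

Step 1: Recall the z-score formula: z = (x - mu) / sigma
Step 2: Substitute values: z = (100 - 70) / 15
Step 3: z = 30 / 15 = 2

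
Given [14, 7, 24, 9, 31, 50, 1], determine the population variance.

245.9592

Step 1: Compute the mean: (14 + 7 + 24 + 9 + 31 + 50 + 1) / 7 = 19.4286
Step 2: Compute squared deviations from the mean:
  (14 - 19.4286)^2 = 29.4694
  (7 - 19.4286)^2 = 154.4694
  (24 - 19.4286)^2 = 20.898
  (9 - 19.4286)^2 = 108.7551
  (31 - 19.4286)^2 = 133.898
  (50 - 19.4286)^2 = 934.6122
  (1 - 19.4286)^2 = 339.6122
Step 3: Sum of squared deviations = 1721.7143
Step 4: Population variance = 1721.7143 / 7 = 245.9592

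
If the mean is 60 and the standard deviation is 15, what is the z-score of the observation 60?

0

Step 1: Recall the z-score formula: z = (x - mu) / sigma
Step 2: Substitute values: z = (60 - 60) / 15
Step 3: z = 0 / 15 = 0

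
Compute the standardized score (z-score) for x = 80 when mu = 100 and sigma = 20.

-1

Step 1: Recall the z-score formula: z = (x - mu) / sigma
Step 2: Substitute values: z = (80 - 100) / 20
Step 3: z = -20 / 20 = -1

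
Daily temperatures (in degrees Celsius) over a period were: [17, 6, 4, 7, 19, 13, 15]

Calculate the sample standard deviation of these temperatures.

5.8838

Step 1: Compute the mean: 11.5714
Step 2: Sum of squared deviations from the mean: 207.7143
Step 3: Sample variance = 207.7143 / 6 = 34.619
Step 4: Standard deviation = sqrt(34.619) = 5.8838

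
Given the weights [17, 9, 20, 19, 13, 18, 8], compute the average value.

14.8571

Step 1: Sum all values: 17 + 9 + 20 + 19 + 13 + 18 + 8 = 104
Step 2: Count the number of values: n = 7
Step 3: Mean = sum / n = 104 / 7 = 14.8571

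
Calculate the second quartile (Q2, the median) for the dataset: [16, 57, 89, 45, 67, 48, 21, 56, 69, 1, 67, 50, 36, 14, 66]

50

Step 1: Sort the data: [1, 14, 16, 21, 36, 45, 48, 50, 56, 57, 66, 67, 67, 69, 89]
Step 2: n = 15
Step 3: Q2 is the median. Since n is odd, it is the middle value at position 8: 50
Step 4: Q2 = 50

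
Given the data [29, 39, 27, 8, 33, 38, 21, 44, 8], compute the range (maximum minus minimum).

36

Step 1: Identify the maximum value: max = 44
Step 2: Identify the minimum value: min = 8
Step 3: Range = max - min = 44 - 8 = 36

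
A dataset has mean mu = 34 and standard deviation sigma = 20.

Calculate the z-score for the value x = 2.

-1.6

Step 1: Recall the z-score formula: z = (x - mu) / sigma
Step 2: Substitute values: z = (2 - 34) / 20
Step 3: z = -32 / 20 = -1.6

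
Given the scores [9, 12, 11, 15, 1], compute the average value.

9.6

Step 1: Sum all values: 9 + 12 + 11 + 15 + 1 = 48
Step 2: Count the number of values: n = 5
Step 3: Mean = sum / n = 48 / 5 = 9.6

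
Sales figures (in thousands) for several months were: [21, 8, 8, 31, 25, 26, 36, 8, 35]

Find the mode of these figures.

8

Step 1: Count the frequency of each value:
  8: appears 3 time(s)
  21: appears 1 time(s)
  25: appears 1 time(s)
  26: appears 1 time(s)
  31: appears 1 time(s)
  35: appears 1 time(s)
  36: appears 1 time(s)
Step 2: The value 8 appears most frequently (3 times).
Step 3: Mode = 8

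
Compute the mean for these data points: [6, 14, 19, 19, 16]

14.8

Step 1: Sum all values: 6 + 14 + 19 + 19 + 16 = 74
Step 2: Count the number of values: n = 5
Step 3: Mean = sum / n = 74 / 5 = 14.8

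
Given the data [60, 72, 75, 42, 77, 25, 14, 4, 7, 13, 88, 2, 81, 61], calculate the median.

51

Step 1: Sort the data in ascending order: [2, 4, 7, 13, 14, 25, 42, 60, 61, 72, 75, 77, 81, 88]
Step 2: The number of values is n = 14.
Step 3: Since n is even, the median is the average of positions 7 and 8:
  Median = (42 + 60) / 2 = 51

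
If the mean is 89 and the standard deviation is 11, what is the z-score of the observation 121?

2.9091

Step 1: Recall the z-score formula: z = (x - mu) / sigma
Step 2: Substitute values: z = (121 - 89) / 11
Step 3: z = 32 / 11 = 2.9091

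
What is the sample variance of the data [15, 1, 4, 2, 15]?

49.3

Step 1: Compute the mean: (15 + 1 + 4 + 2 + 15) / 5 = 7.4
Step 2: Compute squared deviations from the mean:
  (15 - 7.4)^2 = 57.76
  (1 - 7.4)^2 = 40.96
  (4 - 7.4)^2 = 11.56
  (2 - 7.4)^2 = 29.16
  (15 - 7.4)^2 = 57.76
Step 3: Sum of squared deviations = 197.2
Step 4: Sample variance = 197.2 / 4 = 49.3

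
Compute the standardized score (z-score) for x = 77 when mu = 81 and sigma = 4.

-1

Step 1: Recall the z-score formula: z = (x - mu) / sigma
Step 2: Substitute values: z = (77 - 81) / 4
Step 3: z = -4 / 4 = -1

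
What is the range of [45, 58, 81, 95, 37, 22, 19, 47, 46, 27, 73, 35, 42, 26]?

76

Step 1: Identify the maximum value: max = 95
Step 2: Identify the minimum value: min = 19
Step 3: Range = max - min = 95 - 19 = 76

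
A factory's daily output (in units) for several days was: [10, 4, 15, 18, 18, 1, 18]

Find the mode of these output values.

18

Step 1: Count the frequency of each value:
  1: appears 1 time(s)
  4: appears 1 time(s)
  10: appears 1 time(s)
  15: appears 1 time(s)
  18: appears 3 time(s)
Step 2: The value 18 appears most frequently (3 times).
Step 3: Mode = 18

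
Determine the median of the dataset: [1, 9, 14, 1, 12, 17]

10.5

Step 1: Sort the data in ascending order: [1, 1, 9, 12, 14, 17]
Step 2: The number of values is n = 6.
Step 3: Since n is even, the median is the average of positions 3 and 4:
  Median = (9 + 12) / 2 = 10.5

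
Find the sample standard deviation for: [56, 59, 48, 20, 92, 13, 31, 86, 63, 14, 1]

30.4449

Step 1: Compute the mean: 43.9091
Step 2: Sum of squared deviations from the mean: 9268.9091
Step 3: Sample variance = 9268.9091 / 10 = 926.8909
Step 4: Standard deviation = sqrt(926.8909) = 30.4449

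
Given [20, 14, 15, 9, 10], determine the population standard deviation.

3.9294

Step 1: Compute the mean: 13.6
Step 2: Sum of squared deviations from the mean: 77.2
Step 3: Population variance = 77.2 / 5 = 15.44
Step 4: Standard deviation = sqrt(15.44) = 3.9294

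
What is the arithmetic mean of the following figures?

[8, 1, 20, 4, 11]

8.8

Step 1: Sum all values: 8 + 1 + 20 + 4 + 11 = 44
Step 2: Count the number of values: n = 5
Step 3: Mean = sum / n = 44 / 5 = 8.8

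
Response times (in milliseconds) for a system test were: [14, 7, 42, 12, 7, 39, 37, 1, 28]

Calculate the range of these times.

41

Step 1: Identify the maximum value: max = 42
Step 2: Identify the minimum value: min = 1
Step 3: Range = max - min = 42 - 1 = 41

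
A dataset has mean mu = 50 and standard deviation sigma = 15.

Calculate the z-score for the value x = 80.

2

Step 1: Recall the z-score formula: z = (x - mu) / sigma
Step 2: Substitute values: z = (80 - 50) / 15
Step 3: z = 30 / 15 = 2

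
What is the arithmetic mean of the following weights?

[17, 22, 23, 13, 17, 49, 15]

22.2857

Step 1: Sum all values: 17 + 22 + 23 + 13 + 17 + 49 + 15 = 156
Step 2: Count the number of values: n = 7
Step 3: Mean = sum / n = 156 / 7 = 22.2857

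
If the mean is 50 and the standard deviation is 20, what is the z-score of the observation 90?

2

Step 1: Recall the z-score formula: z = (x - mu) / sigma
Step 2: Substitute values: z = (90 - 50) / 20
Step 3: z = 40 / 20 = 2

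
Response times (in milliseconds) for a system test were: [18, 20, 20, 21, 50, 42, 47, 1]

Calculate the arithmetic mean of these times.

27.375

Step 1: Sum all values: 18 + 20 + 20 + 21 + 50 + 42 + 47 + 1 = 219
Step 2: Count the number of values: n = 8
Step 3: Mean = sum / n = 219 / 8 = 27.375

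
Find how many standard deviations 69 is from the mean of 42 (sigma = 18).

1.5

Step 1: Recall the z-score formula: z = (x - mu) / sigma
Step 2: Substitute values: z = (69 - 42) / 18
Step 3: z = 27 / 18 = 1.5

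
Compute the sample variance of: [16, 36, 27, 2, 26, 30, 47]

205.5714

Step 1: Compute the mean: (16 + 36 + 27 + 2 + 26 + 30 + 47) / 7 = 26.2857
Step 2: Compute squared deviations from the mean:
  (16 - 26.2857)^2 = 105.7959
  (36 - 26.2857)^2 = 94.3673
  (27 - 26.2857)^2 = 0.5102
  (2 - 26.2857)^2 = 589.7959
  (26 - 26.2857)^2 = 0.0816
  (30 - 26.2857)^2 = 13.7959
  (47 - 26.2857)^2 = 429.0816
Step 3: Sum of squared deviations = 1233.4286
Step 4: Sample variance = 1233.4286 / 6 = 205.5714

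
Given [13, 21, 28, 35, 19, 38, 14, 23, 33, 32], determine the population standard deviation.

8.4167

Step 1: Compute the mean: 25.6
Step 2: Sum of squared deviations from the mean: 708.4
Step 3: Population variance = 708.4 / 10 = 70.84
Step 4: Standard deviation = sqrt(70.84) = 8.4167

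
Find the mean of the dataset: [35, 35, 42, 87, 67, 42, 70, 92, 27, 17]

51.4

Step 1: Sum all values: 35 + 35 + 42 + 87 + 67 + 42 + 70 + 92 + 27 + 17 = 514
Step 2: Count the number of values: n = 10
Step 3: Mean = sum / n = 514 / 10 = 51.4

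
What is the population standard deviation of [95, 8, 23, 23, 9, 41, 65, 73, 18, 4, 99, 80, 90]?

34.8257

Step 1: Compute the mean: 48.3077
Step 2: Sum of squared deviations from the mean: 15766.7692
Step 3: Population variance = 15766.7692 / 13 = 1212.8284
Step 4: Standard deviation = sqrt(1212.8284) = 34.8257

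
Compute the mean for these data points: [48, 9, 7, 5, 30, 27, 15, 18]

19.875

Step 1: Sum all values: 48 + 9 + 7 + 5 + 30 + 27 + 15 + 18 = 159
Step 2: Count the number of values: n = 8
Step 3: Mean = sum / n = 159 / 8 = 19.875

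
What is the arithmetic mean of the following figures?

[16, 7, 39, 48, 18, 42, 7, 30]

25.875

Step 1: Sum all values: 16 + 7 + 39 + 48 + 18 + 42 + 7 + 30 = 207
Step 2: Count the number of values: n = 8
Step 3: Mean = sum / n = 207 / 8 = 25.875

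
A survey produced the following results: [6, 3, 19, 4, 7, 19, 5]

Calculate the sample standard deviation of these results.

6.9522

Step 1: Compute the mean: 9
Step 2: Sum of squared deviations from the mean: 290
Step 3: Sample variance = 290 / 6 = 48.3333
Step 4: Standard deviation = sqrt(48.3333) = 6.9522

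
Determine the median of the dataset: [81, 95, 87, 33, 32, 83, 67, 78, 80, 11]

79

Step 1: Sort the data in ascending order: [11, 32, 33, 67, 78, 80, 81, 83, 87, 95]
Step 2: The number of values is n = 10.
Step 3: Since n is even, the median is the average of positions 5 and 6:
  Median = (78 + 80) / 2 = 79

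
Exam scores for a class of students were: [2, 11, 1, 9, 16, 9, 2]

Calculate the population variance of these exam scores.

27.2653

Step 1: Compute the mean: (2 + 11 + 1 + 9 + 16 + 9 + 2) / 7 = 7.1429
Step 2: Compute squared deviations from the mean:
  (2 - 7.1429)^2 = 26.449
  (11 - 7.1429)^2 = 14.8776
  (1 - 7.1429)^2 = 37.7347
  (9 - 7.1429)^2 = 3.449
  (16 - 7.1429)^2 = 78.449
  (9 - 7.1429)^2 = 3.449
  (2 - 7.1429)^2 = 26.449
Step 3: Sum of squared deviations = 190.8571
Step 4: Population variance = 190.8571 / 7 = 27.2653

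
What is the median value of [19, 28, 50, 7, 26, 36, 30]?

28

Step 1: Sort the data in ascending order: [7, 19, 26, 28, 30, 36, 50]
Step 2: The number of values is n = 7.
Step 3: Since n is odd, the median is the middle value at position 4: 28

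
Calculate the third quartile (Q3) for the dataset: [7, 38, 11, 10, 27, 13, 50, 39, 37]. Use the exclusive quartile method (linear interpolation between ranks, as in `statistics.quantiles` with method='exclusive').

38.5

Step 1: Sort the data: [7, 10, 11, 13, 27, 37, 38, 39, 50]
Step 2: n = 9
Step 3: Using the exclusive quartile method:
  Q1 = 10.5
  Q2 (median) = 27
  Q3 = 38.5
  IQR = Q3 - Q1 = 38.5 - 10.5 = 28
Step 4: Q3 = 38.5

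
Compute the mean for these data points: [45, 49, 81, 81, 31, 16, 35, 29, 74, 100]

54.1

Step 1: Sum all values: 45 + 49 + 81 + 81 + 31 + 16 + 35 + 29 + 74 + 100 = 541
Step 2: Count the number of values: n = 10
Step 3: Mean = sum / n = 541 / 10 = 54.1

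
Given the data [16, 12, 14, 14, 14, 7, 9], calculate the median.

14

Step 1: Sort the data in ascending order: [7, 9, 12, 14, 14, 14, 16]
Step 2: The number of values is n = 7.
Step 3: Since n is odd, the median is the middle value at position 4: 14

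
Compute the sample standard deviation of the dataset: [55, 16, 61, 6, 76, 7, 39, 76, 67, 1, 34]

28.9234

Step 1: Compute the mean: 39.8182
Step 2: Sum of squared deviations from the mean: 8365.6364
Step 3: Sample variance = 8365.6364 / 10 = 836.5636
Step 4: Standard deviation = sqrt(836.5636) = 28.9234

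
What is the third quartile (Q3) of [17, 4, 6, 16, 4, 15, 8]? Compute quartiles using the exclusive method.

16

Step 1: Sort the data: [4, 4, 6, 8, 15, 16, 17]
Step 2: n = 7
Step 3: Using the exclusive quartile method:
  Q1 = 4
  Q2 (median) = 8
  Q3 = 16
  IQR = Q3 - Q1 = 16 - 4 = 12
Step 4: Q3 = 16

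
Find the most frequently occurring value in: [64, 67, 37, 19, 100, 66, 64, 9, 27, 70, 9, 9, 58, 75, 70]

9

Step 1: Count the frequency of each value:
  9: appears 3 time(s)
  19: appears 1 time(s)
  27: appears 1 time(s)
  37: appears 1 time(s)
  58: appears 1 time(s)
  64: appears 2 time(s)
  66: appears 1 time(s)
  67: appears 1 time(s)
  70: appears 2 time(s)
  75: appears 1 time(s)
  100: appears 1 time(s)
Step 2: The value 9 appears most frequently (3 times).
Step 3: Mode = 9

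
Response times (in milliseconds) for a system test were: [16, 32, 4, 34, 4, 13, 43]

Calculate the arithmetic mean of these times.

20.8571

Step 1: Sum all values: 16 + 32 + 4 + 34 + 4 + 13 + 43 = 146
Step 2: Count the number of values: n = 7
Step 3: Mean = sum / n = 146 / 7 = 20.8571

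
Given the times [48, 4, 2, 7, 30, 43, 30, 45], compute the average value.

26.125

Step 1: Sum all values: 48 + 4 + 2 + 7 + 30 + 43 + 30 + 45 = 209
Step 2: Count the number of values: n = 8
Step 3: Mean = sum / n = 209 / 8 = 26.125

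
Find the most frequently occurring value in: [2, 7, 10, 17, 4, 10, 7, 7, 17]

7

Step 1: Count the frequency of each value:
  2: appears 1 time(s)
  4: appears 1 time(s)
  7: appears 3 time(s)
  10: appears 2 time(s)
  17: appears 2 time(s)
Step 2: The value 7 appears most frequently (3 times).
Step 3: Mode = 7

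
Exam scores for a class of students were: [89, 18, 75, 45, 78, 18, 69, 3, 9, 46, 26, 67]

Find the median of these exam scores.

45.5

Step 1: Sort the data in ascending order: [3, 9, 18, 18, 26, 45, 46, 67, 69, 75, 78, 89]
Step 2: The number of values is n = 12.
Step 3: Since n is even, the median is the average of positions 6 and 7:
  Median = (45 + 46) / 2 = 45.5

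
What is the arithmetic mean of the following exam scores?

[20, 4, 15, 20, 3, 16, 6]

12

Step 1: Sum all values: 20 + 4 + 15 + 20 + 3 + 16 + 6 = 84
Step 2: Count the number of values: n = 7
Step 3: Mean = sum / n = 84 / 7 = 12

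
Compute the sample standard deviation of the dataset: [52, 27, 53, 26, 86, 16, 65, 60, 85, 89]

26.4426

Step 1: Compute the mean: 55.9
Step 2: Sum of squared deviations from the mean: 6292.9
Step 3: Sample variance = 6292.9 / 9 = 699.2111
Step 4: Standard deviation = sqrt(699.2111) = 26.4426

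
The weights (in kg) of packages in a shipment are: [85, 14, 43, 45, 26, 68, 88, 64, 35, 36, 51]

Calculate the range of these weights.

74

Step 1: Identify the maximum value: max = 88
Step 2: Identify the minimum value: min = 14
Step 3: Range = max - min = 88 - 14 = 74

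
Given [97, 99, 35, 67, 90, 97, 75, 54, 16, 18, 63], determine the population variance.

869.686

Step 1: Compute the mean: (97 + 99 + 35 + 67 + 90 + 97 + 75 + 54 + 16 + 18 + 63) / 11 = 64.6364
Step 2: Compute squared deviations from the mean:
  (97 - 64.6364)^2 = 1047.405
  (99 - 64.6364)^2 = 1180.8595
  (35 - 64.6364)^2 = 878.314
  (67 - 64.6364)^2 = 5.5868
  (90 - 64.6364)^2 = 643.314
  (97 - 64.6364)^2 = 1047.405
  (75 - 64.6364)^2 = 107.405
  (54 - 64.6364)^2 = 113.1322
  (16 - 64.6364)^2 = 2365.4959
  (18 - 64.6364)^2 = 2174.9504
  (63 - 64.6364)^2 = 2.6777
Step 3: Sum of squared deviations = 9566.5455
Step 4: Population variance = 9566.5455 / 11 = 869.686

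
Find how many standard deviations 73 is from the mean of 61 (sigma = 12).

1

Step 1: Recall the z-score formula: z = (x - mu) / sigma
Step 2: Substitute values: z = (73 - 61) / 12
Step 3: z = 12 / 12 = 1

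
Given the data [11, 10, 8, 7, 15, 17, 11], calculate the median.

11

Step 1: Sort the data in ascending order: [7, 8, 10, 11, 11, 15, 17]
Step 2: The number of values is n = 7.
Step 3: Since n is odd, the median is the middle value at position 4: 11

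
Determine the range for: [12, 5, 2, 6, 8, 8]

10

Step 1: Identify the maximum value: max = 12
Step 2: Identify the minimum value: min = 2
Step 3: Range = max - min = 12 - 2 = 10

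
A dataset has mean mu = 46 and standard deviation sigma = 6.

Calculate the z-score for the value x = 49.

0.5

Step 1: Recall the z-score formula: z = (x - mu) / sigma
Step 2: Substitute values: z = (49 - 46) / 6
Step 3: z = 3 / 6 = 0.5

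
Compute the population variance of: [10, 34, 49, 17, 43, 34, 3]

257.551

Step 1: Compute the mean: (10 + 34 + 49 + 17 + 43 + 34 + 3) / 7 = 27.1429
Step 2: Compute squared deviations from the mean:
  (10 - 27.1429)^2 = 293.8776
  (34 - 27.1429)^2 = 47.0204
  (49 - 27.1429)^2 = 477.7347
  (17 - 27.1429)^2 = 102.8776
  (43 - 27.1429)^2 = 251.449
  (34 - 27.1429)^2 = 47.0204
  (3 - 27.1429)^2 = 582.8776
Step 3: Sum of squared deviations = 1802.8571
Step 4: Population variance = 1802.8571 / 7 = 257.551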